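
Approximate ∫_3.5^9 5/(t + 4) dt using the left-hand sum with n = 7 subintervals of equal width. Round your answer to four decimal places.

2.8641

Δt = (9 − 3.5)/7 = 11/14.
Left endpoints: 3.5, 30/7, 71/14, 41/7, 93/14, 52/7, 115/14.
f(3.5) = 2/3, f(30/7) = 35/58, f(71/14) = 70/127, f(41/7) = 35/69, f(93/14) = 70/149, f(52/7) = 0.4375, f(115/14) = 70/171.
Sum = Δt · [f(3.5) + f(30/7) + f(71/14) + ...].
Sum ≈ 2.8641.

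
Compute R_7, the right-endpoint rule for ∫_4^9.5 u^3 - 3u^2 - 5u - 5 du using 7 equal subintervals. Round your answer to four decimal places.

Δu = (9.5 − 4)/7 = 11/14.
Right endpoints: 67/14, 39/7, 89/14, 50/7, 111/14, 61/7, 9.5.
f(67/14) = 32845/2744, f(39/7) = 16108/343, f(89/14) = 271347/2744, f(50/7) = 58535/343, f(111/14) = 727649/2744, f(61/7) = 132180/343, f(9.5) = 534.125.
Sum = Δu · [f(67/14) + f(39/7) + f(89/14) + ...].
Sum ≈ 1188.8980.

1188.8980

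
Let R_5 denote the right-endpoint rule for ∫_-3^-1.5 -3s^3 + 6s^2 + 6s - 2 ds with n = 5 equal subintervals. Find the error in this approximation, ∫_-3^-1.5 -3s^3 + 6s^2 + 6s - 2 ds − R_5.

Exact integral: ∫_-3^-1.5 f(s) ds = 80.953125.
R_5 = 66.1875.
Error = 80.953125 − 66.1875 = 14.765625.

14.765625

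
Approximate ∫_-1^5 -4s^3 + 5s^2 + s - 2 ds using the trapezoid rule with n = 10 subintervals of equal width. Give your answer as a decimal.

Δs = (5 − (-1))/10 = 0.6.
f(-1) = 6, f(-0.4) = -1.344, f(0.2) = -1.632, f(0.8) = -0.048, f(1.4) = -1.776, f(2) = -12, f(2.6) = -35.904, f(3.2) = -78.672, f(3.8) = -145.488, f(4.4) = -241.536, f(5) = -372.
T_10 = (Δs/2)·[f(s_0) + 2f(s_1) + ... + 2f(s_{9}) + f(s_10)].
Sum = -420.84.

-420.84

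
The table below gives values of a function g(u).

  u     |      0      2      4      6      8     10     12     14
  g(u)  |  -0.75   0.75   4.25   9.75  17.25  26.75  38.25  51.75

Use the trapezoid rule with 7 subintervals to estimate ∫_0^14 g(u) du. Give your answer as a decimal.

245

Δu = 2.
T_7 = (2/2)·[(-0.75) + 2·0.75 + 2·4.25 + 2·9.75 + 2·17.25 + 2·26.75 + 2·38.25 + 51.75] = 245.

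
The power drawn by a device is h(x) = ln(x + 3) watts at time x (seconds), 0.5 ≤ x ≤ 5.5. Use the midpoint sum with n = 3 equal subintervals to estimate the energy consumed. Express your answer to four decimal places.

8.8250

Δx = (5.5 − 0.5)/3 = 5/3.
Midpoints: 4/3, 3, 14/3.
h(4/3) ≈ 1.4663, h(3) ≈ 1.7918, h(14/3) ≈ 2.0369.
Sum = Δx · [h(4/3) + h(3) + h(14/3)].
Sum ≈ 8.8250.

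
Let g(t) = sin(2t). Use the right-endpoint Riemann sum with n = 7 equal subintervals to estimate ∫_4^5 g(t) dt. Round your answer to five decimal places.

0.23490

Δt = (5 − 4)/7 = 1/7.
Right endpoints: 29/7, 30/7, 31/7, 32/7, 33/7, 34/7, 5.
g(29/7) ≈ 0.90824, g(30/7) ≈ 0.75349, g(31/7) ≈ 0.53764, g(32/7) ≈ 0.27820, g(33/7) ≈ -0.00379, g(34/7) ≈ -0.28548, g(5) ≈ -0.54402.
Sum = Δt · [g(29/7) + g(30/7) + g(31/7) + ...].
Sum ≈ 0.23490.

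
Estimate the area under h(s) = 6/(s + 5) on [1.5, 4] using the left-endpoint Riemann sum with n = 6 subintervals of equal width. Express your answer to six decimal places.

2.006935

Δs = (4 − 1.5)/6 = 5/12.
Left endpoints: 1.5, 23/12, 7/3, 2.75, 19/6, 43/12.
h(1.5) = 12/13, h(23/12) = 72/83, h(7/3) = 9/11, h(2.75) = 24/31, h(19/6) = 36/49, h(43/12) = 72/103.
Sum = Δs · [h(1.5) + h(23/12) + h(7/3) + ...].
Sum ≈ 2.006935.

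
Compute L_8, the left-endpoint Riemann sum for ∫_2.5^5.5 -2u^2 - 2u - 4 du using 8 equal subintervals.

Δu = (5.5 − 2.5)/8 = 0.375.
Left endpoints: 2.5, 2.875, 3.25, 3.625, 4, 4.375, 4.75, 5.125.
f(2.5) = -21.5, f(2.875) = -26.28125, f(3.25) = -31.625, f(3.625) = -37.53125, f(4) = -44, f(4.375) = -51.03125, f(4.75) = -58.625, f(5.125) = -66.78125.
Sum = Δu · [f(2.5) + f(2.875) + f(3.25) + ...].
Sum = -126.515625.

-126.515625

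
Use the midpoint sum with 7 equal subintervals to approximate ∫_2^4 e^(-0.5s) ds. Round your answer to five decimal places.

0.46469

Δs = (4 − 2)/7 = 2/7.
Midpoints: 15/7, 17/7, 19/7, 3, 23/7, 25/7, 27/7.
f(15/7) ≈ 0.34252, f(17/7) ≈ 0.29692, f(19/7) ≈ 0.25740, f(3) ≈ 0.22313, f(23/7) ≈ 0.19343, f(25/7) ≈ 0.16768, f(27/7) ≈ 0.14536.
Sum = Δs · [f(15/7) + f(17/7) + f(19/7) + ...].
Sum ≈ 0.46469.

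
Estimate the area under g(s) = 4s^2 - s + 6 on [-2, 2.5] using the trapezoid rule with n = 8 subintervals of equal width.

Δs = (2.5 − (-2))/8 = 0.5625.
g(-2) = 24, g(-1.4375) = 15.703125, g(-0.875) = 9.9375, g(-0.3125) = 6.703125, g(0.25) = 6, g(0.8125) = 7.828125, g(1.375) = 12.1875, g(1.9375) = 19.078125, g(2.5) = 28.5.
T_8 = (Δs/2)·[g(s_0) + 2g(s_1) + ... + 2g(s_{7}) + g(s_8)].
Sum = 58.32421875.

58.32421875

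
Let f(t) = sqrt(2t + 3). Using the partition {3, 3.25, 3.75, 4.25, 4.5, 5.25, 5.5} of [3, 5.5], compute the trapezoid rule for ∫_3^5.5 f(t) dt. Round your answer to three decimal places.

8.460

Subinterval widths: 0.25, 0.5, 0.5, 0.25, 0.75, 0.25.
f(3) ≈ 3.000, f(3.25) ≈ 3.082, f(3.75) ≈ 3.240, f(4.25) ≈ 3.391, f(4.5) ≈ 3.464, f(5.25) ≈ 3.674, f(5.5) ≈ 3.742.
On each subinterval the trapezoid contributes (Δt_i/2)·[f(t_{i-1}) + f(t_i)].
Sum ≈ 8.460.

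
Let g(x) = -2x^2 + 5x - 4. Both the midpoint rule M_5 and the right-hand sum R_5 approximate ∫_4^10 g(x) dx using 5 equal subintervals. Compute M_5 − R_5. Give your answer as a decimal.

87.12

M_5 = -436.56.
R_5 = -523.68.
M_5 − R_5 = 87.12.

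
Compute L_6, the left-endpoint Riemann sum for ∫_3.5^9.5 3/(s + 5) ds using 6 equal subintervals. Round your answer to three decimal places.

Δs = (9.5 − 3.5)/6 = 1.
Left endpoints: 3.5, 4.5, 5.5, 6.5, 7.5, 8.5.
f(3.5) = 6/17, f(4.5) = 6/19, f(5.5) = 2/7, f(6.5) = 6/23, f(7.5) = 0.24, f(8.5) = 2/9.
Sum = Δs · [f(3.5) + f(4.5) + f(5.5) + ...].
Sum ≈ 1.678.

1.678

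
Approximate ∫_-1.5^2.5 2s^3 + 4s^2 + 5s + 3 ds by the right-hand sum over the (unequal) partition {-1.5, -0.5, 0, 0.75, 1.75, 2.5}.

98.6640625

Subinterval widths: 1, 0.5, 0.75, 1, 0.75.
Right endpoints: -0.5, 0, 0.75, 1.75, 2.5.
f(-0.5) = 1.25, f(0) = 3, f(0.75) = 9.84375, f(1.75) = 34.71875, f(2.5) = 71.75.
Sum = Σ Δs_i · f(s_i).
Sum = 98.6640625.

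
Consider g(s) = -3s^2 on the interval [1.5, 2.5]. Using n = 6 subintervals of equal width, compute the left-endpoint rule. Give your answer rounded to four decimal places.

-11.2639

Δs = (2.5 − 1.5)/6 = 1/6.
Left endpoints: 1.5, 5/3, 11/6, 2, 13/6, 7/3.
g(1.5) = -6.75, g(5/3) = -25/3, g(11/6) = -121/12, g(2) = -12, g(13/6) = -169/12, g(7/3) = -49/3.
Sum = Δs · [g(1.5) + g(5/3) + g(11/6) + ...].
Sum ≈ -11.2639.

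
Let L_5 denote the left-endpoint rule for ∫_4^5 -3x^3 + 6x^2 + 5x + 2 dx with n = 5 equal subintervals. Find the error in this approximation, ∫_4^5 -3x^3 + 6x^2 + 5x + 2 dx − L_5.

Exact integral: ∫_4^5 f(x) dx = -130.25.
L_5 = -118.08.
Error = -130.25 − (-118.08) = -12.17.

-12.17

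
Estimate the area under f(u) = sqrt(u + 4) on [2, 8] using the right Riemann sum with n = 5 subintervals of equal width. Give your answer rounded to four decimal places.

Δu = (8 − 2)/5 = 1.2.
Right endpoints: 3.2, 4.4, 5.6, 6.8, 8.
f(3.2) ≈ 2.6833, f(4.4) ≈ 2.8983, f(5.6) ≈ 3.0984, f(6.8) ≈ 3.2863, f(8) ≈ 3.4641.
Sum = Δu · [f(3.2) + f(4.4) + f(5.6) + f(6.8) + f(8)].
Sum ≈ 18.5165.

18.5165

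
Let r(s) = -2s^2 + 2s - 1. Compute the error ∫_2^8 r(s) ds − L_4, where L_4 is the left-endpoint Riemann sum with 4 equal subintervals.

Exact integral: ∫_2^8 r(s) ds = -282.
L_4 = -205.5.
Error = -282 − (-205.5) = -76.5.

-76.5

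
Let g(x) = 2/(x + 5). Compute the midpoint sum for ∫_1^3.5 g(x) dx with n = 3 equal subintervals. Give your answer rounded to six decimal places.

Δx = (3.5 − 1)/3 = 5/6.
Midpoints: 17/12, 2.25, 37/12.
g(17/12) = 24/77, g(2.25) = 8/29, g(37/12) = 24/97.
Sum = Δx · [g(17/12) + g(2.25) + g(37/12)].
Sum ≈ 0.695811.

0.695811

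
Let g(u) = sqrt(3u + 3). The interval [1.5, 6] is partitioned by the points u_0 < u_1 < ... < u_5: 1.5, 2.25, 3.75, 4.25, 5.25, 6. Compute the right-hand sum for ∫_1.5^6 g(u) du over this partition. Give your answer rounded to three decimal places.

17.756

Subinterval widths: 0.75, 1.5, 0.5, 1, 0.75.
Right endpoints: 2.25, 3.75, 4.25, 5.25, 6.
g(2.25) ≈ 3.122, g(3.75) ≈ 3.775, g(4.25) ≈ 3.969, g(5.25) ≈ 4.330, g(6) ≈ 4.583.
Sum = Σ Δu_i · g(u_i).
Sum ≈ 17.756.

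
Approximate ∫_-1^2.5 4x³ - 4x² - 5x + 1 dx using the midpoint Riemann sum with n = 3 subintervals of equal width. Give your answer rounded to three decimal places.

Δx = (2.5 − (-1))/3 = 7/6.
Midpoints: -5/12, 0.75, 23/12.
f(-5/12) = 907/432, f(0.75) = -3.3125, f(23/12) = 2111/432.
Sum = Δx · [f(-5/12) + f(0.75) + f(23/12)].
Sum ≈ 4.286.

4.286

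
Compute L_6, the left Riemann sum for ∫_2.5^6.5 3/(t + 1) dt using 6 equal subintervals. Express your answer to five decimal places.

Δt = (6.5 − 2.5)/6 = 2/3.
Left endpoints: 2.5, 19/6, 23/6, 4.5, 31/6, 35/6.
f(2.5) = 6/7, f(19/6) = 0.72, f(23/6) = 18/29, f(4.5) = 6/11, f(31/6) = 18/37, f(35/6) = 18/41.
Sum = Δt · [f(2.5) + f(19/6) + f(23/6) + ...].
Sum ≈ 2.44587.

2.44587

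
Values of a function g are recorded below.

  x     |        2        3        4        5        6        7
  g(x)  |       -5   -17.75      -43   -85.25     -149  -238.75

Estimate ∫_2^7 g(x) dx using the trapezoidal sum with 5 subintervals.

-416.875

Δx = 1.
T_5 = (1/2)·[(-5) + 2·(-17.75) + 2·(-43) + 2·(-85.25) + 2·(-149) + (-238.75)] = -416.875.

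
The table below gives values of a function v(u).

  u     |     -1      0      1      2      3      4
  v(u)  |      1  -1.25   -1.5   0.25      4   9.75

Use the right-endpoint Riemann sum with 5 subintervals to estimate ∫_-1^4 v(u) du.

Δu = 1.
Sum = 1·[(-1.25) + (-1.5) + 0.25 + 4 + 9.75] = 11.25.

11.25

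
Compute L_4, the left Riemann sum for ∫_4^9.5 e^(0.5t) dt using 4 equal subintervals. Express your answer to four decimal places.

Δt = (9.5 − 4)/4 = 1.375.
Left endpoints: 4, 5.375, 6.75, 8.125.
f(4) ≈ 7.3891, f(5.375) ≈ 14.6949, f(6.75) ≈ 29.2243, f(8.125) ≈ 58.1194.
Sum = Δt · [f(4) + f(5.375) + f(6.75) + f(8.125)].
Sum ≈ 150.4630.

150.4630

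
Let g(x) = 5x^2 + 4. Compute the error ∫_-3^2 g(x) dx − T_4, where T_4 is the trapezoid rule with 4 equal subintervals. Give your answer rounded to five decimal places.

Exact integral: ∫_-3^2 g(x) dx ≈ 78.3333333.
T_4 = 84.84375.
Error ≈ 78.3333333 − 84.84375 ≈ -6.51042.

-6.51042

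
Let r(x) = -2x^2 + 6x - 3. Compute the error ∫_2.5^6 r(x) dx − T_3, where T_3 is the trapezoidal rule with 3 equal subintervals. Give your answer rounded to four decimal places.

Exact integral: ∫_2.5^6 r(x) dx ≈ -54.833333.
T_3 ≈ -56.421296.
Error ≈ -54.833333 − (-56.421296) ≈ 1.5880.

1.5880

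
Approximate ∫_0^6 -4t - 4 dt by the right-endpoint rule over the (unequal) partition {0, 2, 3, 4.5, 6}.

Subinterval widths: 2, 1, 1.5, 1.5.
Right endpoints: 2, 3, 4.5, 6.
f(2) = -12, f(3) = -16, f(4.5) = -22, f(6) = -28.
Sum = Σ Δt_i · f(t_i).
Sum = -115.

-115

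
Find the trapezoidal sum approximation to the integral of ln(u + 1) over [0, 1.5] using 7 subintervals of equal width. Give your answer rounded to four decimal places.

Δu = (1.5 − 0)/7 = 3/14.
f(0) ≈ 0.0000, f(3/14) ≈ 0.1942, f(3/7) ≈ 0.3567, f(9/14) ≈ 0.4964, f(6/7) ≈ 0.6190, f(15/14) ≈ 0.7282, f(9/7) ≈ 0.8267, f(1.5) ≈ 0.9163.
T_7 = (Δu/2)·[f(u_0) + 2f(u_1) + ... + 2f(u_{6}) + f(u_7)].
Sum ≈ 0.7884.

0.7884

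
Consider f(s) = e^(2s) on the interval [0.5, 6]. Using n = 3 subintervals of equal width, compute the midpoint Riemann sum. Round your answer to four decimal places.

48956.1204

Δs = (6 − 0.5)/3 = 11/6.
Midpoints: 17/12, 3.25, 61/12.
f(17/12) ≈ 17.0020, f(3.25) ≈ 665.1416, f(61/12) ≈ 26021.1947.
Sum = Δs · [f(17/12) + f(3.25) + f(61/12)].
Sum ≈ 48956.1204.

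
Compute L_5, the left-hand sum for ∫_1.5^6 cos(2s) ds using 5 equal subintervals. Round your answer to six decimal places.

Δs = (6 − 1.5)/5 = 0.9.
Left endpoints: 1.5, 2.4, 3.3, 4.2, 5.1.
f(1.5) ≈ -0.989992, f(2.4) ≈ 0.087499, f(3.3) ≈ 0.950233, f(4.2) ≈ -0.519289, f(5.1) ≈ -0.714266.
Sum = Δs · [f(1.5) + f(2.4) + f(3.3) + f(4.2) + f(5.1)].
Sum ≈ -1.067234.

-1.067234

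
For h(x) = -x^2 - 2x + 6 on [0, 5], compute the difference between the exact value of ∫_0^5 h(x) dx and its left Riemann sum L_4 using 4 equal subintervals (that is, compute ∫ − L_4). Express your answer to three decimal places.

Exact integral: ∫_0^5 h(x) dx ≈ -36.66667.
L_4 = -16.09375.
Error ≈ -36.66667 − (-16.09375) ≈ -20.573.

-20.573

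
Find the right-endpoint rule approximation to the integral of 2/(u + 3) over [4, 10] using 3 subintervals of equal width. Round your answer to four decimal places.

1.1158

Δu = (10 − 4)/3 = 2.
Right endpoints: 6, 8, 10.
f(6) = 2/9, f(8) = 2/11, f(10) = 2/13.
Sum = Δu · [f(6) + f(8) + f(10)].
Sum ≈ 1.1158.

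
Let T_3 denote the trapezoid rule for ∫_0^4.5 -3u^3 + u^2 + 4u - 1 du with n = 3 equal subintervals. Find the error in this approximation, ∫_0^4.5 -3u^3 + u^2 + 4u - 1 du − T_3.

Exact integral: ∫_0^4.5 f(u) du = -241.171875.
T_3 = -273.65625.
Error = -241.171875 − (-273.65625) = 32.484375.

32.484375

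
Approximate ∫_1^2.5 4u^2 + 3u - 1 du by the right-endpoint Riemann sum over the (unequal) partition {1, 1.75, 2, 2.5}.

Subinterval widths: 0.75, 0.25, 0.5.
Right endpoints: 1.75, 2, 2.5.
f(1.75) = 16.5, f(2) = 21, f(2.5) = 31.5.
Sum = Σ Δu_i · f(u_i).
Sum = 33.375.

33.375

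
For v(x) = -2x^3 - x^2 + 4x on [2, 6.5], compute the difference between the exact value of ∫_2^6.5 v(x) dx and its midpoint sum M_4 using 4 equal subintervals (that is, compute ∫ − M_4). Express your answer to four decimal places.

-12.5771

Exact integral: ∫_2^6.5 v(x) dx = -896.90625.
M_4 ≈ -884.329102.
Error ≈ -896.90625 − (-884.329102) ≈ -12.5771.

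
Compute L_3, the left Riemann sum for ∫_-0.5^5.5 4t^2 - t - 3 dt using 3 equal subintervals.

91

Δt = (5.5 − (-0.5))/3 = 2.
Left endpoints: -0.5, 1.5, 3.5.
f(-0.5) = -1.5, f(1.5) = 4.5, f(3.5) = 42.5.
Sum = Δt · [f(-0.5) + f(1.5) + f(3.5)].
Sum = 91.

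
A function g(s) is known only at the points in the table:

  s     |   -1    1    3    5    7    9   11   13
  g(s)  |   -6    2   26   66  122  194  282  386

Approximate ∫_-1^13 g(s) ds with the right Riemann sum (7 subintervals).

2156

Δs = 2.
Sum = 2·[2 + 26 + 66 + 122 + 194 + 282 + 386] = 2156.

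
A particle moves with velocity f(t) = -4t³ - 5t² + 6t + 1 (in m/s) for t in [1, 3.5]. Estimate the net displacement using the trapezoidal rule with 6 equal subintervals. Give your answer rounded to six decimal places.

Δt = (3.5 − 1)/6 = 5/12.
f(1) = -2, f(17/12) = -643/54, f(11/6) = -3181/108, f(2.25) = -56.375, f(8/3) = -2549/27, f(37/12) = -15691/108, f(3.5) = -210.75.
T_6 = (Δt/2)·[f(t_0) + 2f(t_1) + ... + 2f(t_{5}) + f(t_6)].
Sum ≈ -184.918981.

-184.918981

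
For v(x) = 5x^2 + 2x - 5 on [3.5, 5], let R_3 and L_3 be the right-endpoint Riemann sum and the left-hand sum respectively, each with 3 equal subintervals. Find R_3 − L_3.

33.375

R_3 = 159.125.
L_3 = 125.75.
R_3 − L_3 = 33.375.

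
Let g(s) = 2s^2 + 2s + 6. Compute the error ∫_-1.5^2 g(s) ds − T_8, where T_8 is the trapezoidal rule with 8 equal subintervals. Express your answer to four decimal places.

Exact integral: ∫_-1.5^2 g(s) ds ≈ 30.333333.
T_8 ≈ 30.556641.
Error ≈ 30.333333 − 30.556641 ≈ -0.2233.

-0.2233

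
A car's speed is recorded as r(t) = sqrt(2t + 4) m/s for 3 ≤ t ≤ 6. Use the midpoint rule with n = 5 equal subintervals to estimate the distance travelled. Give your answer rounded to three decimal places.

Δt = (6 − 3)/5 = 0.6.
Midpoints: 3.3, 3.9, 4.5, 5.1, 5.7.
r(3.3) ≈ 3.256, r(3.9) ≈ 3.435, r(4.5) ≈ 3.606, r(5.1) ≈ 3.768, r(5.7) ≈ 3.924.
Sum = Δt · [r(3.3) + r(3.9) + r(4.5) + r(5.1) + r(5.7)].
Sum ≈ 10.793.

10.793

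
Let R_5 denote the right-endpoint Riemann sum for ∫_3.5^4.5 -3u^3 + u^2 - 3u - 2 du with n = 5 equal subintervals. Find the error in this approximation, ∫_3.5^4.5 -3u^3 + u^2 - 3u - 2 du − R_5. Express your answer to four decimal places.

Exact integral: ∫_3.5^4.5 f(u) du ≈ -192.916667.
R_5 = -207.125.
Error ≈ -192.916667 − (-207.125) ≈ 14.2083.

14.2083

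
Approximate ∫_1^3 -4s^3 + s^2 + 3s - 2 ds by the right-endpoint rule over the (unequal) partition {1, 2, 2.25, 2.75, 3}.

Subinterval widths: 1, 0.25, 0.5, 0.25.
Right endpoints: 2, 2.25, 2.75, 3.
f(2) = -24, f(2.25) = -35.75, f(2.75) = -69.375, f(3) = -92.
Sum = Σ Δs_i · f(s_i).
Sum = -90.625.

-90.625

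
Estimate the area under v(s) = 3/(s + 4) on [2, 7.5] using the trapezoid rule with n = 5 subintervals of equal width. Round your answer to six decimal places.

1.957852

Δs = (7.5 − 2)/5 = 1.1.
v(2) = 0.5, v(3.1) = 30/71, v(4.2) = 15/41, v(5.3) = 10/31, v(6.4) = 15/52, v(7.5) = 6/23.
T_5 = (Δs/2)·[v(s_0) + 2v(s_1) + ... + 2v(s_{4}) + v(s_5)].
Sum ≈ 1.957852.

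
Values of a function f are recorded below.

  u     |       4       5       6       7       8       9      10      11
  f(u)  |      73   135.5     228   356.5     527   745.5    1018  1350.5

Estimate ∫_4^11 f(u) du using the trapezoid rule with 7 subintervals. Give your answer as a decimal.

3722.25

Δu = 1.
T_7 = (1/2)·[73 + 2·135.5 + 2·228 + 2·356.5 + 2·527 + 2·745.5 + 2·1018 + 1350.5] = 3722.25.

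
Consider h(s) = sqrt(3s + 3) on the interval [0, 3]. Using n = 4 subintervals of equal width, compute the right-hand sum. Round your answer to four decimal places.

Δs = (3 − 0)/4 = 0.75.
Right endpoints: 0.75, 1.5, 2.25, 3.
h(0.75) ≈ 2.2913, h(1.5) ≈ 2.7386, h(2.25) ≈ 3.1225, h(3) ≈ 3.4641.
Sum = Δs · [h(0.75) + h(1.5) + h(2.25) + h(3)].
Sum ≈ 8.7124.

8.7124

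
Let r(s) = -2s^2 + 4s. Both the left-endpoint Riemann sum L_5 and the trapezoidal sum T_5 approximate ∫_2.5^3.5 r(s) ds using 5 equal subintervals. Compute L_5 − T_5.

L_5 = -5.38.
T_5 = -6.18.
L_5 − T_5 = 0.8.

0.8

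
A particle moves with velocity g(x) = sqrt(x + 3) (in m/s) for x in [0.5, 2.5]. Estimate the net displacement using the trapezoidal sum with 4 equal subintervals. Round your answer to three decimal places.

4.233

Δx = (2.5 − 0.5)/4 = 0.5.
g(0.5) ≈ 1.871, g(1) ≈ 2.000, g(1.5) ≈ 2.121, g(2) ≈ 2.236, g(2.5) ≈ 2.345.
T_4 = (Δx/2)·[g(x_0) + 2g(x_1) + 2g(x_2) + 2g(x_3) + g(x_4)].
Sum ≈ 4.233.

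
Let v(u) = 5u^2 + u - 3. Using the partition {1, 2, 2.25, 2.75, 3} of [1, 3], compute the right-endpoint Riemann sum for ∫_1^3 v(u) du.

55.171875

Subinterval widths: 1, 0.25, 0.5, 0.25.
Right endpoints: 2, 2.25, 2.75, 3.
v(2) = 19, v(2.25) = 24.5625, v(2.75) = 37.5625, v(3) = 45.
Sum = Σ Δu_i · v(u_i).
Sum = 55.171875.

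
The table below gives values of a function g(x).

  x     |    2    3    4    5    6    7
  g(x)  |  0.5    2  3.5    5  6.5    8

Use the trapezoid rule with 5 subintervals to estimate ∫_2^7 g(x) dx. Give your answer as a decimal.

21.25

Δx = 1.
T_5 = (1/2)·[0.5 + 2·2 + 2·3.5 + 2·5 + 2·6.5 + 8] = 21.25.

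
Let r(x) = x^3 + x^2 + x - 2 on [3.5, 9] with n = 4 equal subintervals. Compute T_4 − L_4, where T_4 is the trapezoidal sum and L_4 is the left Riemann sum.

522.7578125

T_4 ≈ 1889.0458984.
L_4 ≈ 1366.2880859.
T_4 − L_4 = 522.7578125.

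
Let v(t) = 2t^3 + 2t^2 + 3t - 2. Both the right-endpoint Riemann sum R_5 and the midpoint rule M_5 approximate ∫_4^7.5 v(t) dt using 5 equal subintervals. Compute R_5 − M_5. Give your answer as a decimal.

298.011875

R_5 = 2038.785.
M_5 = 1740.773125.
R_5 − M_5 = 298.011875.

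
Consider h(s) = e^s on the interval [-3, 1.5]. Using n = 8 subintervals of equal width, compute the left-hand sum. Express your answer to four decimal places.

3.3017

Δs = (1.5 − (-3))/8 = 0.5625.
Left endpoints: -3, -2.4375, -1.875, -1.3125, -0.75, -0.1875, 0.375, 0.9375.
h(-3) ≈ 0.0498, h(-2.4375) ≈ 0.0874, h(-1.875) ≈ 0.1534, h(-1.3125) ≈ 0.2691, h(-0.75) ≈ 0.4724, h(-0.1875) ≈ 0.8290, h(0.375) ≈ 1.4550, h(0.9375) ≈ 2.5536.
Sum = Δs · [h(-3) + h(-2.4375) + h(-1.875) + ...].
Sum ≈ 3.3017.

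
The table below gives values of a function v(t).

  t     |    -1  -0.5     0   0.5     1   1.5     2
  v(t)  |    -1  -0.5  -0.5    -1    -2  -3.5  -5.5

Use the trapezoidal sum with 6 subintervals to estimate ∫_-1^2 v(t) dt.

Δt = 0.5.
T_6 = (0.5/2)·[(-1) + 2·(-0.5) + 2·(-0.5) + 2·(-1) + 2·(-2) + 2·(-3.5) + (-5.5)] = -5.375.

-5.375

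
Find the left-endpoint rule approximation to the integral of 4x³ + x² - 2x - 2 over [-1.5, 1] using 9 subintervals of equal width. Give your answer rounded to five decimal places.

-7.98097

Δx = (1 − (-1.5))/9 = 5/18.
Left endpoints: -1.5, -11/9, -17/18, -2/3, -7/18, -1/9, 1/6, 4/9, 13/18.
f(-1.5) = -10.25, f(-11/9) = -3911/729, f(-17/18) = -7549/2916, f(-2/3) = -38/27, f(-7/18) = -3809/2916, f(-1/9) = -1291/729, f(1/6) = -247/108, f(4/9) = -1706/729, f(13/18) = -4129/2916.
Sum = Δx · [f(-1.5) + f(-11/9) + f(-17/18) + ...].
Sum ≈ -7.98097.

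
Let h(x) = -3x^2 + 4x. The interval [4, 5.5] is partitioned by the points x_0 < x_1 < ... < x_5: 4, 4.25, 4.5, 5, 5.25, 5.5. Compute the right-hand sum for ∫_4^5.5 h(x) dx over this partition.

-80.09375

Subinterval widths: 0.25, 0.25, 0.5, 0.25, 0.25.
Right endpoints: 4.25, 4.5, 5, 5.25, 5.5.
h(4.25) = -37.1875, h(4.5) = -42.75, h(5) = -55, h(5.25) = -61.6875, h(5.5) = -68.75.
Sum = Σ Δx_i · h(x_i).
Sum = -80.09375.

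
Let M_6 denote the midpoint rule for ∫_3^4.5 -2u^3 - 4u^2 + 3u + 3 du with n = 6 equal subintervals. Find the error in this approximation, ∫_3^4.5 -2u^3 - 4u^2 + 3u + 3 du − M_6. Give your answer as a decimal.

-0.20703125

Exact integral: ∫_3^4.5 f(u) du = -228.65625.
M_6 = -228.44921875.
Error = -228.65625 − (-228.44921875) = -0.20703125.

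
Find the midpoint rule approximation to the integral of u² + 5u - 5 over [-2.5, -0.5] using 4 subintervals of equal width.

-19.875

Δu = (-0.5 − (-2.5))/4 = 0.5.
Midpoints: -2.25, -1.75, -1.25, -0.75.
f(-2.25) = -11.1875, f(-1.75) = -10.6875, f(-1.25) = -9.6875, f(-0.75) = -8.1875.
Sum = Δu · [f(-2.25) + f(-1.75) + f(-1.25) + f(-0.75)].
Sum = -19.875.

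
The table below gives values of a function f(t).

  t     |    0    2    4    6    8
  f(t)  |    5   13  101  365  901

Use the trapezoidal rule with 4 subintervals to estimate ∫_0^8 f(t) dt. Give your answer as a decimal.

1864

Δt = 2.
T_4 = (2/2)·[5 + 2·13 + 2·101 + 2·365 + 901] = 1864.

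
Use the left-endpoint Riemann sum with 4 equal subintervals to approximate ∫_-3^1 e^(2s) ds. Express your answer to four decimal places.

Δs = (1 − (-3))/4 = 1.
Left endpoints: -3, -2, -1, 0.
f(-3) ≈ 0.0025, f(-2) ≈ 0.0183, f(-1) ≈ 0.1353, f(0) ≈ 1.0000.
Sum = Δs · [f(-3) + f(-2) + f(-1) + f(0)].
Sum ≈ 1.1561.

1.1561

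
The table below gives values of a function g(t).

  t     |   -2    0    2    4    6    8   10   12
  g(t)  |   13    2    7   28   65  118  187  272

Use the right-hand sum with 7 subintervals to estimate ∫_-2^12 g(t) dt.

Δt = 2.
Sum = 2·[2 + 7 + 28 + 65 + 118 + 187 + 272] = 1358.

1358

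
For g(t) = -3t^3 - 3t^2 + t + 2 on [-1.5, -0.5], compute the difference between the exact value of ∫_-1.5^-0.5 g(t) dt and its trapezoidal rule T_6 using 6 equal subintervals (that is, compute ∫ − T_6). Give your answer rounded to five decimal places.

Exact integral: ∫_-1.5^-0.5 g(t) dt = 1.5.
T_6 ≈ 1.5277778.
Error ≈ 1.5 − 1.5277778 ≈ -0.02778.

-0.02778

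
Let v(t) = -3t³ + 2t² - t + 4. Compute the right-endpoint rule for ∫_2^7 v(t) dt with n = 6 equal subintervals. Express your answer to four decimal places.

Δt = (7 − 2)/6 = 5/6.
Right endpoints: 17/6, 11/3, 4.5, 16/3, 37/6, 7.
v(17/6) = -3673/72, v(11/3) = -362/3, v(4.5) = -233.375, v(16/3) = -3596/9, v(37/6) = -629.625, v(7) = -934.
Sum = Δt · [v(17/6) + v(11/3) + v(4.5) + ...].
Sum ≈ -1973.5301.

-1973.5301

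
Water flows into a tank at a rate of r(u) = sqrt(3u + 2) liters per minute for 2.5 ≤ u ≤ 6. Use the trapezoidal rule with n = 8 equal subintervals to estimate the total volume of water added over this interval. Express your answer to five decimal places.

13.36687

Δu = (6 − 2.5)/8 = 0.4375.
r(2.5) ≈ 3.08221, r(2.9375) ≈ 3.28824, r(3.375) ≈ 3.48210, r(3.8125) ≈ 3.66572, r(4.25) ≈ 3.84057, r(4.6875) ≈ 4.00780, r(5.125) ≈ 4.16833, r(5.5625) ≈ 4.32290, r(6) ≈ 4.47214.
T_8 = (Δu/2)·[r(u_0) + 2r(u_1) + ... + 2r(u_{7}) + r(u_8)].
Sum ≈ 13.36687.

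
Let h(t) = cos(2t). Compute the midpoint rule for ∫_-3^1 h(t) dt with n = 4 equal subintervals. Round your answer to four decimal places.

Δt = (1 − (-3))/4 = 1.
Midpoints: -2.5, -1.5, -0.5, 0.5.
h(-2.5) ≈ 0.2837, h(-1.5) ≈ -0.9900, h(-0.5) ≈ 0.5403, h(0.5) ≈ 0.5403.
Sum = Δt · [h(-2.5) + h(-1.5) + h(-0.5) + h(0.5)].
Sum ≈ 0.3743.

0.3743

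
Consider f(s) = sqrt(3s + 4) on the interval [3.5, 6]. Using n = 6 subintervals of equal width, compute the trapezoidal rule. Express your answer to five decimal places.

10.65999

Δs = (6 − 3.5)/6 = 5/12.
f(3.5) ≈ 3.80789, f(47/12) ≈ 3.96863, f(13/3) ≈ 4.12311, f(4.75) ≈ 4.27200, f(31/6) ≈ 4.41588, f(67/12) ≈ 4.55522, f(6) ≈ 4.69042.
T_6 = (Δs/2)·[f(s_0) + 2f(s_1) + ... + 2f(s_{5}) + f(s_6)].
Sum ≈ 10.65999.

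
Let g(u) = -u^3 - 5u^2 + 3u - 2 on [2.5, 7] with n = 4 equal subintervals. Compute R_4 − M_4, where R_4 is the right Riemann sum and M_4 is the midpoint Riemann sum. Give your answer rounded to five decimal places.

-324.19775

R_4 ≈ -1396.0458984.
M_4 ≈ -1071.8481445.
R_4 − M_4 ≈ -324.19775.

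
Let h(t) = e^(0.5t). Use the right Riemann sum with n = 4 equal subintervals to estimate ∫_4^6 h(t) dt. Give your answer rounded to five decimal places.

28.69920

Δt = (6 − 4)/4 = 0.5.
Right endpoints: 4.5, 5, 5.5, 6.
h(4.5) ≈ 9.48774, h(5) ≈ 12.18249, h(5.5) ≈ 15.64263, h(6) ≈ 20.08554.
Sum = Δt · [h(4.5) + h(5) + h(5.5) + h(6)].
Sum ≈ 28.69920.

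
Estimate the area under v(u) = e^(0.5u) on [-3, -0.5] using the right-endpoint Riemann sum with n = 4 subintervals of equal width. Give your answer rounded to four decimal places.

1.2940

Δu = (-0.5 − (-3))/4 = 0.625.
Right endpoints: -2.375, -1.75, -1.125, -0.5.
v(-2.375) ≈ 0.3050, v(-1.75) ≈ 0.4169, v(-1.125) ≈ 0.5698, v(-0.5) ≈ 0.7788.
Sum = Δu · [v(-2.375) + v(-1.75) + v(-1.125) + v(-0.5)].
Sum ≈ 1.2940.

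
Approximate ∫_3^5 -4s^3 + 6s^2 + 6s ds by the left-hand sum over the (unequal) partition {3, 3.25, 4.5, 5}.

Subinterval widths: 0.25, 1.25, 0.5.
Left endpoints: 3, 3.25, 4.5.
f(3) = -36, f(3.25) = -54.4375, f(4.5) = -216.
Sum = Σ Δs_i · f(s_i).
Sum = -185.046875.

-185.046875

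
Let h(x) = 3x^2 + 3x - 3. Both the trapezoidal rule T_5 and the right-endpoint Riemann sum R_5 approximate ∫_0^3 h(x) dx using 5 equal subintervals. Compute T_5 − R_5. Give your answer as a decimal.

-10.8

T_5 = 32.04.
R_5 = 42.84.
T_5 − R_5 = -10.8.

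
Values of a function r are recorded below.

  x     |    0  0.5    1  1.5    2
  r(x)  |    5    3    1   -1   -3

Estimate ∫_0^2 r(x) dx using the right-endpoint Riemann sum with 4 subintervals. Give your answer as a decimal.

0

Δx = 0.5.
Sum = 0.5·[3 + 1 + (-1) + (-3)] = 0.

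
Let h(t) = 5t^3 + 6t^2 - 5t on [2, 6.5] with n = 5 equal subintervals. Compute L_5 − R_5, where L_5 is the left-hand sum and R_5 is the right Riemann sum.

-1386.1125

L_5 = 1998.27.
R_5 = 3384.3825.
L_5 − R_5 = -1386.1125.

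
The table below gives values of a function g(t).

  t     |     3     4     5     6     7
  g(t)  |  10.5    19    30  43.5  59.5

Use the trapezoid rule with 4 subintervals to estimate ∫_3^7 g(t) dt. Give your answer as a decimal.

Δt = 1.
T_4 = (1/2)·[10.5 + 2·19 + 2·30 + 2·43.5 + 59.5] = 127.5.

127.5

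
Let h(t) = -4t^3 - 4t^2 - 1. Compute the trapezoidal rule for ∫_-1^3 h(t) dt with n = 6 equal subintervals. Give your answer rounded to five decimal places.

-126.07407

Δt = (3 − (-1))/6 = 2/3.
h(-1) = -1, h(-1/3) = -35/27, h(1/3) = -43/27, h(1) = -9, h(5/3) = -827/27, h(7/3) = -1987/27, h(3) = -145.
T_6 = (Δt/2)·[h(t_0) + 2h(t_1) + ... + 2h(t_{5}) + h(t_6)].
Sum ≈ -126.07407.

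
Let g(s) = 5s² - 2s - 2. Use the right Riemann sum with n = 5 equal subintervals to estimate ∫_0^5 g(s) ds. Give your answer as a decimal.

235

Δs = (5 − 0)/5 = 1.
Right endpoints: 1, 2, 3, 4, 5.
g(1) = 1, g(2) = 14, g(3) = 37, g(4) = 70, g(5) = 113.
Sum = Δs · [g(1) + g(2) + g(3) + g(4) + g(5)].
Sum = 235.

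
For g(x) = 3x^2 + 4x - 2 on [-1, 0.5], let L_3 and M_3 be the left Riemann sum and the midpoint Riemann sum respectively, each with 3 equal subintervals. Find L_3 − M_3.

-0.65625

L_3 = -4.125.
M_3 = -3.46875.
L_3 − M_3 = -0.65625.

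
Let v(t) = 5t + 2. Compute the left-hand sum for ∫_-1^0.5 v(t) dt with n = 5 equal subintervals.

Δt = (0.5 − (-1))/5 = 0.3.
Left endpoints: -1, -0.7, -0.4, -0.1, 0.2.
v(-1) = -3, v(-0.7) = -1.5, v(-0.4) = 0, v(-0.1) = 1.5, v(0.2) = 3.
Sum = Δt · [v(-1) + v(-0.7) + v(-0.4) + v(-0.1) + v(0.2)].
Sum = 0.

0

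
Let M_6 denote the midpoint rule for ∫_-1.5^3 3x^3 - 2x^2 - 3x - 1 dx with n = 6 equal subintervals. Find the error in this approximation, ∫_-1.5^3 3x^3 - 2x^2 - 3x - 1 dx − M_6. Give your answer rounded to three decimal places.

1.002

Exact integral: ∫_-1.5^3 f(x) dx = 22.078125.
M_6 ≈ 21.07617.
Error ≈ 22.078125 − 21.07617 ≈ 1.002.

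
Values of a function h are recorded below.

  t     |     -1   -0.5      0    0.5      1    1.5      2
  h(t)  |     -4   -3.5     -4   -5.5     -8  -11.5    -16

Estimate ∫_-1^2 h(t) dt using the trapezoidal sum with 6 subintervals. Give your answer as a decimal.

-21.25

Δt = 0.5.
T_6 = (0.5/2)·[(-4) + 2·(-3.5) + 2·(-4) + 2·(-5.5) + 2·(-8) + 2·(-11.5) + (-16)] = -21.25.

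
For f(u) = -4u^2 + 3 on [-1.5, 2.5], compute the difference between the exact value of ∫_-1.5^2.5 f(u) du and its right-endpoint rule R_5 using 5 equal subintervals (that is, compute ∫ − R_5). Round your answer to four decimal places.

8.1067

Exact integral: ∫_-1.5^2.5 f(u) du ≈ -13.333333.
R_5 = -21.44.
Error ≈ -13.333333 − (-21.44) ≈ 8.1067.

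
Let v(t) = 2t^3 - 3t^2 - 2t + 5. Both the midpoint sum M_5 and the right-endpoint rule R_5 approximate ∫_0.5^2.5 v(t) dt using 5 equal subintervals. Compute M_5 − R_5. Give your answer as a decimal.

-2.28

M_5 = 7.84.
R_5 = 10.12.
M_5 − R_5 = -2.28.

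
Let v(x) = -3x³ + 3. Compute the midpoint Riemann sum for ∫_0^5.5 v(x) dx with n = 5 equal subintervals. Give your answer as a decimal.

Δx = (5.5 − 0)/5 = 1.1.
Midpoints: 0.55, 1.65, 2.75, 3.85, 4.95.
v(0.55) = 2.500875, v(1.65) = -10.476375, v(2.75) = -59.390625, v(3.85) = -168.199875, v(4.95) = -360.862125.
Sum = Δx · [v(0.55) + v(1.65) + v(2.75) + v(3.85) + v(4.95)].
Sum = -656.0709375.

-656.0709375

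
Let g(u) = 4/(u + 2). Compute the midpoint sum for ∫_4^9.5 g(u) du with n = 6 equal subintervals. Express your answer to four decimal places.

Δu = (9.5 − 4)/6 = 11/12.
Midpoints: 107/24, 5.375, 151/24, 173/24, 8.125, 217/24.
g(107/24) = 96/155, g(5.375) = 32/59, g(151/24) = 96/199, g(173/24) = 96/221, g(8.125) = 32/81, g(217/24) = 96/265.
Sum = Δu · [g(107/24) + g(5.375) + g(151/24) + ...].
Sum ≈ 2.5995.

2.5995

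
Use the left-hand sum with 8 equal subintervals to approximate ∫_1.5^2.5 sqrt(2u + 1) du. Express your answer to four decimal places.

2.2041

Δu = (2.5 − 1.5)/8 = 0.125.
Left endpoints: 1.5, 1.625, 1.75, 1.875, 2, 2.125, 2.25, 2.375.
f(1.5) ≈ 2.0000, f(1.625) ≈ 2.0616, f(1.75) ≈ 2.1213, f(1.875) ≈ 2.1794, f(2) ≈ 2.2361, f(2.125) ≈ 2.2913, f(2.25) ≈ 2.3452, f(2.375) ≈ 2.3979.
Sum = Δu · [f(1.5) + f(1.625) + f(1.75) + ...].
Sum ≈ 2.2041.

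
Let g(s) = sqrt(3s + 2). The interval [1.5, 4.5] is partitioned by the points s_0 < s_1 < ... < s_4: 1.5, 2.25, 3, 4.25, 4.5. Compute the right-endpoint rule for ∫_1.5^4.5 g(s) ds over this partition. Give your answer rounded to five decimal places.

Subinterval widths: 0.75, 0.75, 1.25, 0.25.
Right endpoints: 2.25, 3, 4.25, 4.5.
g(2.25) ≈ 2.95804, g(3) ≈ 3.31662, g(4.25) ≈ 3.84057, g(4.5) ≈ 3.93700.
Sum = Σ Δs_i · g(s_i).
Sum ≈ 10.49097.

10.49097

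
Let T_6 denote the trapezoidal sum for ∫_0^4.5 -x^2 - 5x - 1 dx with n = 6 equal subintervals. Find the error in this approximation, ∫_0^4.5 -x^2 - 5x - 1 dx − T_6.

0.421875

Exact integral: ∫_0^4.5 f(x) dx = -85.5.
T_6 = -85.921875.
Error = -85.5 − (-85.921875) = 0.421875.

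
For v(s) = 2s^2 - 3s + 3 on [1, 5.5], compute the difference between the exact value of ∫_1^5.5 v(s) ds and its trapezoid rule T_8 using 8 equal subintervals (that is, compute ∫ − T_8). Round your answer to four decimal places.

Exact integral: ∫_1^5.5 v(s) ds = 79.875.
T_8 ≈ 80.349609.
Error ≈ 79.875 − 80.349609 ≈ -0.4746.

-0.4746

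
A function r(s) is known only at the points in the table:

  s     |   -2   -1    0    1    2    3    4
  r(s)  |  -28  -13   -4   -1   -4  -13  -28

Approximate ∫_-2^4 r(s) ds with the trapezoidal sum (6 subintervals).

-63

Δs = 1.
T_6 = (1/2)·[(-28) + 2·(-13) + 2·(-4) + 2·(-1) + 2·(-4) + 2·(-13) + (-28)] = -63.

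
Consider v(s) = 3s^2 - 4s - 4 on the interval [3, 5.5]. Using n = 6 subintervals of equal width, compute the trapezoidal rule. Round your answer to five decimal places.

87.09201

Δs = (5.5 − 3)/6 = 5/12.
v(3) = 11, v(41/12) = 833/48, v(23/6) = 24.75, v(4.25) = 33.1875, v(14/3) = 128/3, v(61/12) = 53.1875, v(5.5) = 64.75.
T_6 = (Δs/2)·[v(s_0) + 2v(s_1) + ... + 2v(s_{5}) + v(s_6)].
Sum ≈ 87.09201.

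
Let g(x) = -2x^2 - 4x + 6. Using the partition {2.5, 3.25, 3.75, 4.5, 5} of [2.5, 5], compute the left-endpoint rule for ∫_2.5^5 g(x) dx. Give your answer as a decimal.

Subinterval widths: 0.75, 0.5, 0.75, 0.5.
Left endpoints: 2.5, 3.25, 3.75, 4.5.
g(2.5) = -16.5, g(3.25) = -28.125, g(3.75) = -37.125, g(4.5) = -52.5.
Sum = Σ Δx_i · g(x_i).
Sum = -80.53125.

-80.53125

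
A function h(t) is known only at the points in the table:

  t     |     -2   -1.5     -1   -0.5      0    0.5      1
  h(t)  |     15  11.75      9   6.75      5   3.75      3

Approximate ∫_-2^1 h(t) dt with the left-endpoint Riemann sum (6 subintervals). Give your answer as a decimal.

Δt = 0.5.
Sum = 0.5·[15 + 11.75 + 9 + 6.75 + 5 + 3.75] = 25.625.

25.625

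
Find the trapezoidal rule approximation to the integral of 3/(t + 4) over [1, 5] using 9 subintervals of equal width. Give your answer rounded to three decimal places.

Δt = (5 − 1)/9 = 4/9.
f(1) = 0.6, f(13/9) = 27/49, f(17/9) = 27/53, f(7/3) = 9/19, f(25/9) = 27/61, f(29/9) = 27/65, f(11/3) = 9/23, f(37/9) = 27/73, f(41/9) = 27/77, f(5) = 1/3.
T_9 = (Δt/2)·[f(t_0) + 2f(t_1) + ... + 2f(t_{8}) + f(t_9)].
Sum ≈ 1.765.

1.765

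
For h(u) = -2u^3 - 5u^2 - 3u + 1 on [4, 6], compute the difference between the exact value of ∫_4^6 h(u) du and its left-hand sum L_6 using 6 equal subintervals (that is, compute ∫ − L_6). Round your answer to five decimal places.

Exact integral: ∫_4^6 h(u) du ≈ -801.3333333.
L_6 ≈ -734.2962963.
Error ≈ -801.3333333 − (-734.2962963) ≈ -67.03704.

-67.03704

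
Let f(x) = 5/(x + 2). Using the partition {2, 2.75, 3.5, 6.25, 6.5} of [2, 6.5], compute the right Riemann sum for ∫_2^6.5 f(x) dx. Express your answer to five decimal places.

3.28502

Subinterval widths: 0.75, 0.75, 2.75, 0.25.
Right endpoints: 2.75, 3.5, 6.25, 6.5.
f(2.75) = 20/19, f(3.5) = 10/11, f(6.25) = 20/33, f(6.5) = 10/17.
Sum = Σ Δx_i · f(x_i).
Sum ≈ 3.28502.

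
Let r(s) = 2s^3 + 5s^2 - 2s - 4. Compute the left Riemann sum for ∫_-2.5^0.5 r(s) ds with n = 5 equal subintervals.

1.92

Δs = (0.5 − (-2.5))/5 = 0.6.
Left endpoints: -2.5, -1.9, -1.3, -0.7, -0.1.
r(-2.5) = 1, r(-1.9) = 4.132, r(-1.3) = 2.656, r(-0.7) = -0.836, r(-0.1) = -3.752.
Sum = Δs · [r(-2.5) + r(-1.9) + r(-1.3) + r(-0.7) + r(-0.1)].
Sum = 1.92.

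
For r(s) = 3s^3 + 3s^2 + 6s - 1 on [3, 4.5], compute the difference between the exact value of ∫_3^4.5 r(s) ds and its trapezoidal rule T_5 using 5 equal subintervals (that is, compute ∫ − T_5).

-0.826875

Exact integral: ∫_3^4.5 r(s) ds = 343.171875.
T_5 = 343.99875.
Error = 343.171875 − 343.99875 = -0.826875.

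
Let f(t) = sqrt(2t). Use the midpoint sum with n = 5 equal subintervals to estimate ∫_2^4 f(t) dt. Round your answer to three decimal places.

4.877

Δt = (4 − 2)/5 = 0.4.
Midpoints: 2.2, 2.6, 3, 3.4, 3.8.
f(2.2) ≈ 2.098, f(2.6) ≈ 2.280, f(3) ≈ 2.449, f(3.4) ≈ 2.608, f(3.8) ≈ 2.757.
Sum = Δt · [f(2.2) + f(2.6) + f(3) + f(3.4) + f(3.8)].
Sum ≈ 4.877.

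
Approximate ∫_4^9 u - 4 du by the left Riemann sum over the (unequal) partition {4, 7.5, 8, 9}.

Subinterval widths: 3.5, 0.5, 1.
Left endpoints: 4, 7.5, 8.
f(4) = 0, f(7.5) = 3.5, f(8) = 4.
Sum = Σ Δu_i · f(u_i).
Sum = 5.75.

5.75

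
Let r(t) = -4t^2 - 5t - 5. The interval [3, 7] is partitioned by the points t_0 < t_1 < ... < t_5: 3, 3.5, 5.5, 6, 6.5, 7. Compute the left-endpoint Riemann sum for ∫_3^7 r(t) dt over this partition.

-440.5

Subinterval widths: 0.5, 2, 0.5, 0.5, 0.5.
Left endpoints: 3, 3.5, 5.5, 6, 6.5.
r(3) = -56, r(3.5) = -71.5, r(5.5) = -153.5, r(6) = -179, r(6.5) = -206.5.
Sum = Σ Δt_i · r(t_i).
Sum = -440.5.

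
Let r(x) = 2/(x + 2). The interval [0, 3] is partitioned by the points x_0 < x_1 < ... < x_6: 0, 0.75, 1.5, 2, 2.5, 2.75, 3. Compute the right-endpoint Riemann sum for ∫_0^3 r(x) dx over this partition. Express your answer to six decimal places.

1.651511

Subinterval widths: 0.75, 0.75, 0.5, 0.5, 0.25, 0.25.
Right endpoints: 0.75, 1.5, 2, 2.5, 2.75, 3.
r(0.75) = 8/11, r(1.5) = 4/7, r(2) = 0.5, r(2.5) = 4/9, r(2.75) = 8/19, r(3) = 0.4.
Sum = Σ Δx_i · r(x_i).
Sum ≈ 1.651511.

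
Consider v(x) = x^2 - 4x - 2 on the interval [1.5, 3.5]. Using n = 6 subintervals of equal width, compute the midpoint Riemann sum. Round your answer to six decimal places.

-10.851852

Δx = (3.5 − 1.5)/6 = 1/3.
Midpoints: 5/3, 2, 7/3, 8/3, 3, 10/3.
v(5/3) = -53/9, v(2) = -6, v(7/3) = -53/9, v(8/3) = -50/9, v(3) = -5, v(10/3) = -38/9.
Sum = Δx · [v(5/3) + v(2) + v(7/3) + ...].
Sum ≈ -10.851852.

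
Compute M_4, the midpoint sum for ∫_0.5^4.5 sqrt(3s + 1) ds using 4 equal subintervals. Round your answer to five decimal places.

11.41358

Δs = (4.5 − 0.5)/4 = 1.
Midpoints: 1, 2, 3, 4.
f(1) ≈ 2.00000, f(2) ≈ 2.64575, f(3) ≈ 3.16228, f(4) ≈ 3.60555.
Sum = Δs · [f(1) + f(2) + f(3) + f(4)].
Sum ≈ 11.41358.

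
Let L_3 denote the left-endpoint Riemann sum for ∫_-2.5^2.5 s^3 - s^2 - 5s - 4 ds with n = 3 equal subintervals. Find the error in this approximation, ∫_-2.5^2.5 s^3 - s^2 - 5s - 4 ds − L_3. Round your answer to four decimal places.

Exact integral: ∫_-2.5^2.5 f(s) ds ≈ -30.416667.
L_3 ≈ -37.939815.
Error ≈ -30.416667 − (-37.939815) ≈ 7.5231.

7.5231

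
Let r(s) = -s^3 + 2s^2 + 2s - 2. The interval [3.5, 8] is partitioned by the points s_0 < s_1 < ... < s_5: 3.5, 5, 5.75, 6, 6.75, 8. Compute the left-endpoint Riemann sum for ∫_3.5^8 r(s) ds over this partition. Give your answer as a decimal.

Subinterval widths: 1.5, 0.75, 0.25, 0.75, 1.25.
Left endpoints: 3.5, 5, 5.75, 6, 6.75.
r(3.5) = -13.375, r(5) = -67, r(5.75) = -114.484375, r(6) = -134, r(6.75) = -204.921875.
Sum = Σ Δs_i · r(s_i).
Sum = -455.5859375.

-455.5859375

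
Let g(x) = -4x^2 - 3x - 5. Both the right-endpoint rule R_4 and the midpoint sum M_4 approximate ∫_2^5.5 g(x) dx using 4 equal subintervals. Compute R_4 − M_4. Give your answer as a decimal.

-53.2109375

R_4 = -320.359375.
M_4 = -267.1484375.
R_4 − M_4 = -53.2109375.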